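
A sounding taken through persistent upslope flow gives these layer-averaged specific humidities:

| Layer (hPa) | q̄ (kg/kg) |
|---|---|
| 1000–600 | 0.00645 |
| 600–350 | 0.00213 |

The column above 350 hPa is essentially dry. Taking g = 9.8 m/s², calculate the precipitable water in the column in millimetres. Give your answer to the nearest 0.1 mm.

PW ≈ 31.8 mm

Precipitable water is the column-integrated vapour mass per unit area: PW = (1/g) Σ q̄ Δp, with q in kg/kg and Δp in Pa (1 kg/m² of water = 1 mm).
Layer 1000–600 hPa: Δp = 400 hPa = 40000 Pa, q̄ = 0.00645 kg/kg → 0.00645 × 40000 / 9.8 = 26.33 mm
Layer 600–350 hPa: Δp = 250 hPa = 25000 Pa, q̄ = 0.00213 kg/kg → 0.00213 × 25000 / 9.8 = 5.43 mm
PW = 26.33 + 5.43 = 31.76 ≈ 31.8 mm.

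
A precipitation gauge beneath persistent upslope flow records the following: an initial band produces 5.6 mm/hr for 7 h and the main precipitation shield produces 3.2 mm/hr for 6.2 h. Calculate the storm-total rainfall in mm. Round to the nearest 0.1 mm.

Total = Σ Rᵢ Δtᵢ = 5.6 × 7 + 3.2 × 6.2
      = 39.2 + 19.84 = 59.0 mm.

total ≈ 59.0 mm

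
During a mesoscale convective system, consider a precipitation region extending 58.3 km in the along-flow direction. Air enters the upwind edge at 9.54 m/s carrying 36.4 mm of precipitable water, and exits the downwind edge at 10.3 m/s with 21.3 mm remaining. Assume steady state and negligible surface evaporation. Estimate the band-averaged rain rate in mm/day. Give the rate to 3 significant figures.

R ≈ 189 mm/day

Column moisture flux per unit crosswind length is F = V × PW.
Inflow: F_in = 9.54 × 36.4 = 347.256 mm·m/s
Outflow: F_out = 10.3 × 21.3 = 219.39 mm·m/s
Steady-state rate R = (F_in − F_out)/L = (347.256 − 219.39) / 58300 m = 2.193e-03 mm/s.
R = 2.193e-03 × 3600 × 24 = 189 mm/day.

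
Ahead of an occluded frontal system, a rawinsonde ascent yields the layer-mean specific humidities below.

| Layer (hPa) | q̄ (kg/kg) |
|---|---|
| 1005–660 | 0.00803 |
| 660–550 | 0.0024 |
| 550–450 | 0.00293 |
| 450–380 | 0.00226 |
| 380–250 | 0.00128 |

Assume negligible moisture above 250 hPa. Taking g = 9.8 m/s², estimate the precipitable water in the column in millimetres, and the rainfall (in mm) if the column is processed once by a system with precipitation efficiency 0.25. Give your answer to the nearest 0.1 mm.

PW ≈ 37.3 mm; rainfall ≈ 9.3 mm

Precipitable water is the column-integrated vapour mass per unit area: PW = (1/g) Σ q̄ Δp, with q in kg/kg and Δp in Pa (1 kg/m² of water = 1 mm).
Layer 1005–660 hPa: Δp = 345 hPa = 34500 Pa, q̄ = 0.00803 kg/kg → 0.00803 × 34500 / 9.8 = 28.27 mm
Layer 660–550 hPa: Δp = 110 hPa = 11000 Pa, q̄ = 0.0024 kg/kg → 0.0024 × 11000 / 9.8 = 2.69 mm
Layer 550–450 hPa: Δp = 100 hPa = 10000 Pa, q̄ = 0.00293 kg/kg → 0.00293 × 10000 / 9.8 = 2.99 mm
Layer 450–380 hPa: Δp = 70 hPa = 7000 Pa, q̄ = 0.00226 kg/kg → 0.00226 × 7000 / 9.8 = 1.61 mm
Layer 380–250 hPa: Δp = 130 hPa = 13000 Pa, q̄ = 0.00128 kg/kg → 0.00128 × 13000 / 9.8 = 1.70 mm
PW = 28.27 + 2.69 + 2.99 + 1.61 + 1.70 = 37.26 ≈ 37.3 mm.
Rainfall = ε × PW = 0.25 × 37.3 = 9.3 mm.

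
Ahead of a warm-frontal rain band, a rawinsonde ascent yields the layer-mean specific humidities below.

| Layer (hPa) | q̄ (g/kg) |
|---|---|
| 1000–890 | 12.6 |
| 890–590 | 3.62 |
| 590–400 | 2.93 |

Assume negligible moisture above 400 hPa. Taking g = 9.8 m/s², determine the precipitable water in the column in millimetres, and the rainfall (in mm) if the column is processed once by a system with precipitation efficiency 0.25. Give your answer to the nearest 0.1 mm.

Precipitable water is the column-integrated vapour mass per unit area: PW = (1/g) Σ q̄ Δp, with q in kg/kg and Δp in Pa (1 kg/m² of water = 1 mm).
Layer 1000–890 hPa: Δp = 110 hPa = 11000 Pa, q̄ = 0.0126 kg/kg → 0.0126 × 11000 / 9.8 = 14.14 mm
Layer 890–590 hPa: Δp = 300 hPa = 30000 Pa, q̄ = 0.00362 kg/kg → 0.00362 × 30000 / 9.8 = 11.08 mm
Layer 590–400 hPa: Δp = 190 hPa = 19000 Pa, q̄ = 0.00293 kg/kg → 0.00293 × 19000 / 9.8 = 5.68 mm
PW = 14.14 + 11.08 + 5.68 = 30.90 ≈ 30.9 mm.
Rainfall = ε × PW = 0.25 × 30.9 = 7.7 mm.

PW ≈ 30.9 mm; rainfall ≈ 7.7 mm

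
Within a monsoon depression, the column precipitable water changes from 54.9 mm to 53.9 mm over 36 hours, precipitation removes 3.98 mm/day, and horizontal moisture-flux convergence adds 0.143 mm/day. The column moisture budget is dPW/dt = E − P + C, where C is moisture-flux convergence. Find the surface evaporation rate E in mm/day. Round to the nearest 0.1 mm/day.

E ≈ 3.2 mm/day

dPW/dt = (53.9 − 54.9) mm / (36/24 day) = -0.667 mm/day.
E = dPW/dt + P − C = (-0.667) + 3.98 − (0.143) = 3.2 mm/day.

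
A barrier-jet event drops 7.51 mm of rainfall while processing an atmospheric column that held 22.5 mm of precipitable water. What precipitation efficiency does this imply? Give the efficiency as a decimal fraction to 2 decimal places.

ε = rainfall / PW = 7.51 / 22.5 = 0.33.

ε ≈ 0.33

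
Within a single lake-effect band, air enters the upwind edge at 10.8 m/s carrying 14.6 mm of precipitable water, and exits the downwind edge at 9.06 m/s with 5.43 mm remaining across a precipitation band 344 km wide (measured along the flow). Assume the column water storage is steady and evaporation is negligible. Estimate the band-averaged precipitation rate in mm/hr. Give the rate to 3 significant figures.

Column moisture flux per unit crosswind length is F = V × PW.
Inflow: F_in = 10.8 × 14.6 = 157.68 mm·m/s
Outflow: F_out = 9.06 × 5.43 = 49.1958 mm·m/s
Steady-state rate R = (F_in − F_out)/L = (157.68 − 49.1958) / 344000 m = 3.154e-04 mm/s.
R = 3.154e-04 × 3600 = 1.14 mm/hr.

R ≈ 1.14 mm/hr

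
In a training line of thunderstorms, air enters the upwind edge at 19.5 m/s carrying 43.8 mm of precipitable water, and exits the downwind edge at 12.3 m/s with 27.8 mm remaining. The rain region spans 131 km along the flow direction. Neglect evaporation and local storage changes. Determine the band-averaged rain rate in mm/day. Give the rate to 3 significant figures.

R ≈ 338 mm/day

Column moisture flux per unit crosswind length is F = V × PW.
Inflow: F_in = 19.5 × 43.8 = 854.1 mm·m/s
Outflow: F_out = 12.3 × 27.8 = 341.94 mm·m/s
Steady-state rate R = (F_in − F_out)/L = (854.1 − 341.94) / 131000 m = 3.910e-03 mm/s.
R = 3.910e-03 × 3600 × 24 = 338 mm/day.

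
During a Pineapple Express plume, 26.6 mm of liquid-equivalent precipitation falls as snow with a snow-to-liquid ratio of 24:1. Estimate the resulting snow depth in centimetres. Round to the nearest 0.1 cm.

Snow depth = liquid × ratio = 26.6 mm × 24 = 638.4 mm = 63.8 cm.

snow depth ≈ 63.8 cm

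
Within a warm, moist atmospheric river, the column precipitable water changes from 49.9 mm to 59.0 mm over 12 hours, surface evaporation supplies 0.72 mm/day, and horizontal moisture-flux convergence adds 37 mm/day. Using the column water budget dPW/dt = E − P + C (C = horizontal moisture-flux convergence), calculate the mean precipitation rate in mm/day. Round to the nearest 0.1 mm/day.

dPW/dt = (59.0 − 49.9) mm / (12/24 day) = +18.200 mm/day.
P = E + C − dPW/dt = 0.72 + (37) − (+18.200) = 19.5 mm/day.

P ≈ 19.5 mm/day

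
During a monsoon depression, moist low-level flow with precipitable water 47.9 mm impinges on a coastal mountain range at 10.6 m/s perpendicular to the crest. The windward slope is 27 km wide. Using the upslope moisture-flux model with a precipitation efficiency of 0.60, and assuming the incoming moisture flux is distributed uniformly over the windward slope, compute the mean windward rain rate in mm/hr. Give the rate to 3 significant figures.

R ≈ 40.6 mm/hr

Incoming column moisture flux per unit ridge length: F = V × PW = 10.6 × 47.9 = 507.74 mm·m/s.
Spread over the 27 km slope with efficiency ε = 0.60: R = ε·F/W = 0.60 × 507.74 / 27000 m = 1.128e-02 mm/s.
R = 1.128e-02 × 3600 = 40.6 mm/hr.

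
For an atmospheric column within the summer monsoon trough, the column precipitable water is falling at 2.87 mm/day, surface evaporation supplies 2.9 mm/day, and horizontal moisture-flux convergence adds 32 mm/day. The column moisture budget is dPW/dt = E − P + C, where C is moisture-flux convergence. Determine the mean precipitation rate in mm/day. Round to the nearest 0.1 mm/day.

P ≈ 37.8 mm/day

dPW/dt = -2.87 mm/day.
P = E + C − dPW/dt = 2.9 + (32) − (-2.87) = 37.8 mm/day.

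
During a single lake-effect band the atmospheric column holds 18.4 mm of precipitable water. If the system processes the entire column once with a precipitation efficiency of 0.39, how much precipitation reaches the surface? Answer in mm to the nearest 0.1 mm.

Precipitation = ε × PW = 0.39 × 18.4 = 7.2 mm.

precipitation ≈ 7.2 mm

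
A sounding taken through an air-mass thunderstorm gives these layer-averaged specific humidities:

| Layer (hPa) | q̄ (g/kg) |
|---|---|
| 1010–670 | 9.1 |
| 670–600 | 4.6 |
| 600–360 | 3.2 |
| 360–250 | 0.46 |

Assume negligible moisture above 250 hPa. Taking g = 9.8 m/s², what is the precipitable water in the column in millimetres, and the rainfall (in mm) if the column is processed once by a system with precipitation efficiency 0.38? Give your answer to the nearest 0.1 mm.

Precipitable water is the column-integrated vapour mass per unit area: PW = (1/g) Σ q̄ Δp, with q in kg/kg and Δp in Pa (1 kg/m² of water = 1 mm).
Layer 1010–670 hPa: Δp = 340 hPa = 34000 Pa, q̄ = 0.0091 kg/kg → 0.0091 × 34000 / 9.8 = 31.57 mm
Layer 670–600 hPa: Δp = 70 hPa = 7000 Pa, q̄ = 0.0046 kg/kg → 0.0046 × 7000 / 9.8 = 3.29 mm
Layer 600–360 hPa: Δp = 240 hPa = 24000 Pa, q̄ = 0.0032 kg/kg → 0.0032 × 24000 / 9.8 = 7.84 mm
Layer 360–250 hPa: Δp = 110 hPa = 11000 Pa, q̄ = 0.00046 kg/kg → 0.00046 × 11000 / 9.8 = 0.52 mm
PW = 31.57 + 3.29 + 7.84 + 0.52 = 43.22 ≈ 43.2 mm.
Rainfall = ε × PW = 0.38 × 43.2 = 16.4 mm.

PW ≈ 43.2 mm; rainfall ≈ 16.4 mm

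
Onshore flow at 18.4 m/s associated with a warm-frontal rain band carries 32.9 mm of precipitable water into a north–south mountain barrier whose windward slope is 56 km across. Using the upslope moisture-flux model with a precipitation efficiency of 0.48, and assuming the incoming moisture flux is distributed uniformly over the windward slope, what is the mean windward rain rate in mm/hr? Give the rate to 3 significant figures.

Incoming column moisture flux per unit ridge length: F = V × PW = 18.4 × 32.9 = 605.36 mm·m/s.
Spread over the 56 km slope with efficiency ε = 0.48: R = ε·F/W = 0.48 × 605.36 / 56000 m = 5.189e-03 mm/s.
R = 5.189e-03 × 3600 = 18.7 mm/hr.

R ≈ 18.7 mm/hr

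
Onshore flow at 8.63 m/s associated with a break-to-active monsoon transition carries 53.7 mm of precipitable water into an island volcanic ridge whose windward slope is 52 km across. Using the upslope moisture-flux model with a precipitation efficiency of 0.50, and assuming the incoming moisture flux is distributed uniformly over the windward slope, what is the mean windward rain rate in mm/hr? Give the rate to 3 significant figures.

R ≈ 16.0 mm/hr

Incoming column moisture flux per unit ridge length: F = V × PW = 8.63 × 53.7 = 463.431 mm·m/s.
Spread over the 52 km slope with efficiency ε = 0.50: R = ε·F/W = 0.50 × 463.431 / 52000 m = 4.456e-03 mm/s.
R = 4.456e-03 × 3600 = 16.0 mm/hr.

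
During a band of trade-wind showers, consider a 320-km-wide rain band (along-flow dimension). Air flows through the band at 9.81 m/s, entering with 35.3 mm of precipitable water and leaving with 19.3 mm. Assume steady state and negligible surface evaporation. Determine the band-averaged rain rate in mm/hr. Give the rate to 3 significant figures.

Column moisture flux per unit crosswind length is F = V × PW.
Inflow: F_in = 9.81 × 35.3 = 346.293 mm·m/s
Outflow: F_out = 9.81 × 19.3 = 189.333 mm·m/s
Steady-state rate R = (F_in − F_out)/L = (346.293 − 189.333) / 320000 m = 4.905e-04 mm/s.
R = 4.905e-04 × 3600 = 1.77 mm/hr.

R ≈ 1.77 mm/hr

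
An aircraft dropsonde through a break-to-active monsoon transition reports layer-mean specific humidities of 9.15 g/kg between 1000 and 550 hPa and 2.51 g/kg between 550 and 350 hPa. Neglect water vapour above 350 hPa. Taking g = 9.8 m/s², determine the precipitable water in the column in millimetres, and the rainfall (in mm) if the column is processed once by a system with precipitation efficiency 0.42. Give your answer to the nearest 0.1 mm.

PW ≈ 47.1 mm; rainfall ≈ 19.8 mm

Precipitable water is the column-integrated vapour mass per unit area: PW = (1/g) Σ q̄ Δp, with q in kg/kg and Δp in Pa (1 kg/m² of water = 1 mm).
Layer 1000–550 hPa: Δp = 450 hPa = 45000 Pa, q̄ = 0.00915 kg/kg → 0.00915 × 45000 / 9.8 = 42.02 mm
Layer 550–350 hPa: Δp = 200 hPa = 20000 Pa, q̄ = 0.00251 kg/kg → 0.00251 × 20000 / 9.8 = 5.12 mm
PW = 42.02 + 5.12 = 47.14 ≈ 47.1 mm.
Rainfall = ε × PW = 0.42 × 47.1 = 19.8 mm.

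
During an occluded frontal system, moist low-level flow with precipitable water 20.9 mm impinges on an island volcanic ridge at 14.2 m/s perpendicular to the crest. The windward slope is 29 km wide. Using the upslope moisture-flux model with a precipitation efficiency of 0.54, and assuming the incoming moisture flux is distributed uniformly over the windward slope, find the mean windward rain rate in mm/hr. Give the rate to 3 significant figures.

Incoming column moisture flux per unit ridge length: F = V × PW = 14.2 × 20.9 = 296.78 mm·m/s.
Spread over the 29 km slope with efficiency ε = 0.54: R = ε·F/W = 0.54 × 296.78 / 29000 m = 5.526e-03 mm/s.
R = 5.526e-03 × 3600 = 19.9 mm/hr.

R ≈ 19.9 mm/hr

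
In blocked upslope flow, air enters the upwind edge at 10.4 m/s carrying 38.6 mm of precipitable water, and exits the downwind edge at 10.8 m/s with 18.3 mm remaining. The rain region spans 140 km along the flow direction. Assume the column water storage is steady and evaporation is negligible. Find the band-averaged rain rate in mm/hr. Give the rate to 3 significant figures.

Column moisture flux per unit crosswind length is F = V × PW.
Inflow: F_in = 10.4 × 38.6 = 401.44 mm·m/s
Outflow: F_out = 10.8 × 18.3 = 197.64 mm·m/s
Steady-state rate R = (F_in − F_out)/L = (401.44 − 197.64) / 140000 m = 1.456e-03 mm/s.
R = 1.456e-03 × 3600 = 5.24 mm/hr.

R ≈ 5.24 mm/hr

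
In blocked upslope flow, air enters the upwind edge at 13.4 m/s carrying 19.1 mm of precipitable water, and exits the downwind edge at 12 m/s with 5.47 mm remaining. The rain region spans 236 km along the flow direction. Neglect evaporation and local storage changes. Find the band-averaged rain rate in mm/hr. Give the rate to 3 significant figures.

Column moisture flux per unit crosswind length is F = V × PW.
Inflow: F_in = 13.4 × 19.1 = 255.94 mm·m/s
Outflow: F_out = 12 × 5.47 = 65.64 mm·m/s
Steady-state rate R = (F_in − F_out)/L = (255.94 − 65.64) / 236000 m = 8.064e-04 mm/s.
R = 8.064e-04 × 3600 = 2.90 mm/hr.

R ≈ 2.90 mm/hr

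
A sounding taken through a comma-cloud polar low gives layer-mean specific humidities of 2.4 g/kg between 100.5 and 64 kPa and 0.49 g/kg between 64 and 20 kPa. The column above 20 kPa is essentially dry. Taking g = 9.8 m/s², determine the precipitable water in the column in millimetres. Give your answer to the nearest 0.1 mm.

PW ≈ 11.1 mm

Precipitable water is the column-integrated vapour mass per unit area: PW = (1/g) Σ q̄ Δp, with q in kg/kg and Δp in Pa (1 kg/m² of water = 1 mm).
Layer 100.5–64 kPa: Δp = 365 hPa = 36500 Pa, q̄ = 0.0024 kg/kg → 0.0024 × 36500 / 9.8 = 8.94 mm
Layer 64–20 kPa: Δp = 440 hPa = 44000 Pa, q̄ = 0.00049 kg/kg → 0.00049 × 44000 / 9.8 = 2.20 mm
PW = 8.94 + 2.20 = 11.14 ≈ 11.1 mm.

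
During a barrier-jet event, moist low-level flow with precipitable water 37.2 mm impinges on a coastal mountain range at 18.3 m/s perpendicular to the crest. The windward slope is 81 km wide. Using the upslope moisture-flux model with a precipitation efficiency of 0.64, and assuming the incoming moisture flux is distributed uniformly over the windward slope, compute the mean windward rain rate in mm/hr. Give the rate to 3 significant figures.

Incoming column moisture flux per unit ridge length: F = V × PW = 18.3 × 37.2 = 680.76 mm·m/s.
Spread over the 81 km slope with efficiency ε = 0.64: R = ε·F/W = 0.64 × 680.76 / 81000 m = 5.379e-03 mm/s.
R = 5.379e-03 × 3600 = 19.4 mm/hr.

R ≈ 19.4 mm/hr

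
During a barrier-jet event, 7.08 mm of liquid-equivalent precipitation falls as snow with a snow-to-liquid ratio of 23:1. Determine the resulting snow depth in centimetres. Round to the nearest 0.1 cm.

Snow depth = liquid × ratio = 7.08 mm × 23 = 162.84 mm = 16.3 cm.

snow depth ≈ 16.3 cm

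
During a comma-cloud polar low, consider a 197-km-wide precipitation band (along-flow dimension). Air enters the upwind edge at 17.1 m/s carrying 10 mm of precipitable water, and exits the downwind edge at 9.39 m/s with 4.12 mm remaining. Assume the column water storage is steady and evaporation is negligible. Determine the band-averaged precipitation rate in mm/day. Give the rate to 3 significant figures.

R ≈ 58.0 mm/day

Column moisture flux per unit crosswind length is F = V × PW.
Inflow: F_in = 17.1 × 10 = 171 mm·m/s
Outflow: F_out = 9.39 × 4.12 = 38.6868 mm·m/s
Steady-state rate R = (F_in − F_out)/L = (171 − 38.6868) / 197000 m = 6.716e-04 mm/s.
R = 6.716e-04 × 3600 × 24 = 58.0 mm/day.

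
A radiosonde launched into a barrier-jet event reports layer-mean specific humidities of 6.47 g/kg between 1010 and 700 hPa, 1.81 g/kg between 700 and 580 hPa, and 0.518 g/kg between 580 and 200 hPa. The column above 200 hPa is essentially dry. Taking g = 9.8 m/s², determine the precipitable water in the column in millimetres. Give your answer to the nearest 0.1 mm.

Precipitable water is the column-integrated vapour mass per unit area: PW = (1/g) Σ q̄ Δp, with q in kg/kg and Δp in Pa (1 kg/m² of water = 1 mm).
Layer 1010–700 hPa: Δp = 310 hPa = 31000 Pa, q̄ = 0.00647 kg/kg → 0.00647 × 31000 / 9.8 = 20.47 mm
Layer 700–580 hPa: Δp = 120 hPa = 12000 Pa, q̄ = 0.00181 kg/kg → 0.00181 × 12000 / 9.8 = 2.22 mm
Layer 580–200 hPa: Δp = 380 hPa = 38000 Pa, q̄ = 0.000518 kg/kg → 0.000518 × 38000 / 9.8 = 2.01 mm
PW = 20.47 + 2.22 + 2.01 = 24.70 ≈ 24.7 mm.

PW ≈ 24.7 mm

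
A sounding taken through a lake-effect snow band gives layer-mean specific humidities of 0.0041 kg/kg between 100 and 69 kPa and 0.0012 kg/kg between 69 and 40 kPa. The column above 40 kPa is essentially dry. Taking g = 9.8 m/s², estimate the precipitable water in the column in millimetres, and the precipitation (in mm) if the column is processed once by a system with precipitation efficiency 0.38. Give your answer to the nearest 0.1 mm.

Precipitable water is the column-integrated vapour mass per unit area: PW = (1/g) Σ q̄ Δp, with q in kg/kg and Δp in Pa (1 kg/m² of water = 1 mm).
Layer 100–69 kPa: Δp = 310 hPa = 31000 Pa, q̄ = 0.0041 kg/kg → 0.0041 × 31000 / 9.8 = 12.97 mm
Layer 69–40 kPa: Δp = 290 hPa = 29000 Pa, q̄ = 0.0012 kg/kg → 0.0012 × 29000 / 9.8 = 3.55 mm
PW = 12.97 + 3.55 = 16.52 ≈ 16.5 mm.
Precipitation = ε × PW = 0.38 × 16.5 = 6.3 mm.

PW ≈ 16.5 mm; precipitation ≈ 6.3 mm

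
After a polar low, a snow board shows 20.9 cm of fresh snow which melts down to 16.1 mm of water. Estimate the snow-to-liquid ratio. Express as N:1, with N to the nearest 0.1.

Ratio = snow depth / SWE = 209 mm / 16.1 mm = 13.0, i.e. 13.0:1.

ratio ≈ 13.0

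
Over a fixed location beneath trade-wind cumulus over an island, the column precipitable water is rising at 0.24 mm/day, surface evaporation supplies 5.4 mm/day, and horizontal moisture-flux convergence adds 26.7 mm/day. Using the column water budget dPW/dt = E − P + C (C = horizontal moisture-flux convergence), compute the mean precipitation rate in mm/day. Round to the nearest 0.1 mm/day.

dPW/dt = +0.24 mm/day.
P = E + C − dPW/dt = 5.4 + (26.7) − (+0.24) = 31.9 mm/day.

P ≈ 31.9 mm/day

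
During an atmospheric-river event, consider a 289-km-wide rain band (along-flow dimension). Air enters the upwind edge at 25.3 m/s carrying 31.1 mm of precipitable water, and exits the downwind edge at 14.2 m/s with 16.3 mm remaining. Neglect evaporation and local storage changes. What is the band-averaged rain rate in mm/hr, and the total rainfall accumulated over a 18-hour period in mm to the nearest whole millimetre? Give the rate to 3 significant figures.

R ≈ 6.92 mm/hr; total ≈ 125 mm

Column moisture flux per unit crosswind length is F = V × PW.
Inflow: F_in = 25.3 × 31.1 = 786.83 mm·m/s
Outflow: F_out = 14.2 × 16.3 = 231.46 mm·m/s
Steady-state rate R = (F_in − F_out)/L = (786.83 − 231.46) / 289000 m = 1.922e-03 mm/s.
R = 1.922e-03 × 3600 = 6.92 mm/hr.
Over 18 h: total = 6.92 × 18 = 124.56 ≈ 125 mm.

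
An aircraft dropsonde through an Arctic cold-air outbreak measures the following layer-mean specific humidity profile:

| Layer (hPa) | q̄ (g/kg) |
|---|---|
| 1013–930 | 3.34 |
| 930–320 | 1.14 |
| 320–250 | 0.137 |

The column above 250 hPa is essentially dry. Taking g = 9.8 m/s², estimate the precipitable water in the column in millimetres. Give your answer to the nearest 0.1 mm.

PW ≈ 10.0 mm

Precipitable water is the column-integrated vapour mass per unit area: PW = (1/g) Σ q̄ Δp, with q in kg/kg and Δp in Pa (1 kg/m² of water = 1 mm).
Layer 1013–930 hPa: Δp = 83 hPa = 8300 Pa, q̄ = 0.00334 kg/kg → 0.00334 × 8300 / 9.8 = 2.83 mm
Layer 930–320 hPa: Δp = 610 hPa = 61000 Pa, q̄ = 0.00114 kg/kg → 0.00114 × 61000 / 9.8 = 7.10 mm
Layer 320–250 hPa: Δp = 70 hPa = 7000 Pa, q̄ = 0.000137 kg/kg → 0.000137 × 7000 / 9.8 = 0.10 mm
PW = 2.83 + 7.10 + 0.10 = 10.03 ≈ 10.0 mm.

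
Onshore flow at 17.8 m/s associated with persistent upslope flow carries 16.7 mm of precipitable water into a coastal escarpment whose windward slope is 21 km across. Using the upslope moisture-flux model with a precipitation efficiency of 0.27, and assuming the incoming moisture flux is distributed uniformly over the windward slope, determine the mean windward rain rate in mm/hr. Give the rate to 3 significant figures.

Incoming column moisture flux per unit ridge length: F = V × PW = 17.8 × 16.7 = 297.26 mm·m/s.
Spread over the 21 km slope with efficiency ε = 0.27: R = ε·F/W = 0.27 × 297.26 / 21000 m = 3.822e-03 mm/s.
R = 3.822e-03 × 3600 = 13.8 mm/hr.

R ≈ 13.8 mm/hr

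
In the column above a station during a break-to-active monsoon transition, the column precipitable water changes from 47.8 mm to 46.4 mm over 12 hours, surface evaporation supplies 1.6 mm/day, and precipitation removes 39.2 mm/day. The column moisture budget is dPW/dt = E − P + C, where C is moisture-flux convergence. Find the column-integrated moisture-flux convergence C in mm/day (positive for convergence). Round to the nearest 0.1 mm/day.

dPW/dt = (46.4 − 47.8) mm / (12/24 day) = -2.800 mm/day.
C = dPW/dt − E + P = (-2.800) − 1.6 + 39.2 = 34.8 mm/day.

C ≈ 34.8 mm/day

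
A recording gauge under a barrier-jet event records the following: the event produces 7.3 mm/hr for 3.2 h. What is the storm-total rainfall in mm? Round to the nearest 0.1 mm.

Total = Σ Rᵢ Δtᵢ = 7.3 × 3.2
      = 23.36 = 23.4 mm.

total ≈ 23.4 mm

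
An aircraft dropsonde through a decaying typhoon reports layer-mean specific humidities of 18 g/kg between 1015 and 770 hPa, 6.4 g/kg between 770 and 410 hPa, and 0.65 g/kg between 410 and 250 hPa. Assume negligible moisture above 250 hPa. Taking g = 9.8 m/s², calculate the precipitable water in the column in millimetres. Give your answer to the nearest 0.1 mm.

PW ≈ 69.6 mm

Precipitable water is the column-integrated vapour mass per unit area: PW = (1/g) Σ q̄ Δp, with q in kg/kg and Δp in Pa (1 kg/m² of water = 1 mm).
Layer 1015–770 hPa: Δp = 245 hPa = 24500 Pa, q̄ = 0.018 kg/kg → 0.018 × 24500 / 9.8 = 45.00 mm
Layer 770–410 hPa: Δp = 360 hPa = 36000 Pa, q̄ = 0.0064 kg/kg → 0.0064 × 36000 / 9.8 = 23.51 mm
Layer 410–250 hPa: Δp = 160 hPa = 16000 Pa, q̄ = 0.00065 kg/kg → 0.00065 × 16000 / 9.8 = 1.06 mm
PW = 45.00 + 23.51 + 1.06 = 69.57 ≈ 69.6 mm.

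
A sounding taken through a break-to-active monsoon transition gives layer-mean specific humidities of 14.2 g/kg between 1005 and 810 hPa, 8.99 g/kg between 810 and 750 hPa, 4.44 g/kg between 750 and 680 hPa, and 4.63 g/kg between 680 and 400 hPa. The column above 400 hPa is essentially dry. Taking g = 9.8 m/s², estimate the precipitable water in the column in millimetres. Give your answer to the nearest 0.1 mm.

PW ≈ 50.2 mm

Precipitable water is the column-integrated vapour mass per unit area: PW = (1/g) Σ q̄ Δp, with q in kg/kg and Δp in Pa (1 kg/m² of water = 1 mm).
Layer 1005–810 hPa: Δp = 195 hPa = 19500 Pa, q̄ = 0.0142 kg/kg → 0.0142 × 19500 / 9.8 = 28.26 mm
Layer 810–750 hPa: Δp = 60 hPa = 6000 Pa, q̄ = 0.00899 kg/kg → 0.00899 × 6000 / 9.8 = 5.50 mm
Layer 750–680 hPa: Δp = 70 hPa = 7000 Pa, q̄ = 0.00444 kg/kg → 0.00444 × 7000 / 9.8 = 3.17 mm
Layer 680–400 hPa: Δp = 280 hPa = 28000 Pa, q̄ = 0.00463 kg/kg → 0.00463 × 28000 / 9.8 = 13.23 mm
PW = 28.26 + 5.50 + 3.17 + 13.23 = 50.16 ≈ 50.2 mm.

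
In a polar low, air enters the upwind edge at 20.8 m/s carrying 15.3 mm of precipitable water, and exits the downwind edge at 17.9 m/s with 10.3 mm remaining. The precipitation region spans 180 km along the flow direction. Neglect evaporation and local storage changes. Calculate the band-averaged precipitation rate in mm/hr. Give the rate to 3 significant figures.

Column moisture flux per unit crosswind length is F = V × PW.
Inflow: F_in = 20.8 × 15.3 = 318.24 mm·m/s
Outflow: F_out = 17.9 × 10.3 = 184.37 mm·m/s
Steady-state rate R = (F_in − F_out)/L = (318.24 − 184.37) / 180000 m = 7.437e-04 mm/s.
R = 7.437e-04 × 3600 = 2.68 mm/hr.

R ≈ 2.68 mm/hr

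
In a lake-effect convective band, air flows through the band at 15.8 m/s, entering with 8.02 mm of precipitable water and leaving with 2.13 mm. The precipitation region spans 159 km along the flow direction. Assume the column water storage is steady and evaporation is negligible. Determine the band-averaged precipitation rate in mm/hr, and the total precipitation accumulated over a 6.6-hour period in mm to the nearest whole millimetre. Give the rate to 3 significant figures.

Column moisture flux per unit crosswind length is F = V × PW.
Inflow: F_in = 15.8 × 8.02 = 126.716 mm·m/s
Outflow: F_out = 15.8 × 2.13 = 33.654 mm·m/s
Steady-state rate R = (F_in − F_out)/L = (126.716 − 33.654) / 159000 m = 5.853e-04 mm/s.
R = 5.853e-04 × 3600 = 2.11 mm/hr.
Over 6.6 h: total = 2.11 × 6.6 = 13.926 ≈ 14 mm.

R ≈ 2.11 mm/hr; total ≈ 14 mm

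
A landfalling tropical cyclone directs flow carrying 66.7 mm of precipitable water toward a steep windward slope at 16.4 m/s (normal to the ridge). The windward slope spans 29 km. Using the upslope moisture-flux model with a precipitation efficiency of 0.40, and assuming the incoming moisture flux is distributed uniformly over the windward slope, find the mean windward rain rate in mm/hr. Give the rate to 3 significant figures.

R ≈ 54.3 mm/hr

Incoming column moisture flux per unit ridge length: F = V × PW = 16.4 × 66.7 = 1093.88 mm·m/s.
Spread over the 29 km slope with efficiency ε = 0.40: R = ε·F/W = 0.40 × 1093.88 / 29000 m = 1.509e-02 mm/s.
R = 1.509e-02 × 3600 = 54.3 mm/hr.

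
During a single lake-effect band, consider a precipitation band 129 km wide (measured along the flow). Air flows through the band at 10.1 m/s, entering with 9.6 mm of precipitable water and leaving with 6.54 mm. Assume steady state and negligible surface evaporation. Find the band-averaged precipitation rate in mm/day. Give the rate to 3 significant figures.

R ≈ 20.7 mm/day

Column moisture flux per unit crosswind length is F = V × PW.
Inflow: F_in = 10.1 × 9.6 = 96.96 mm·m/s
Outflow: F_out = 10.1 × 6.54 = 66.054 mm·m/s
Steady-state rate R = (F_in − F_out)/L = (96.96 − 66.054) / 129000 m = 2.396e-04 mm/s.
R = 2.396e-04 × 3600 × 24 = 20.7 mm/day.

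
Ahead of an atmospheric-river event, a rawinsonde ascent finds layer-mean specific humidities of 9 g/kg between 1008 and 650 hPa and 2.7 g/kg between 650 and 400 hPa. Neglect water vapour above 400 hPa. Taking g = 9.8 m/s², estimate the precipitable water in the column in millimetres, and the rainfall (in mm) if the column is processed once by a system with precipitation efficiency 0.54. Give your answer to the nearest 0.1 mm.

PW ≈ 39.8 mm; rainfall ≈ 21.5 mm

Precipitable water is the column-integrated vapour mass per unit area: PW = (1/g) Σ q̄ Δp, with q in kg/kg and Δp in Pa (1 kg/m² of water = 1 mm).
Layer 1008–650 hPa: Δp = 358 hPa = 35800 Pa, q̄ = 0.009 kg/kg → 0.009 × 35800 / 9.8 = 32.88 mm
Layer 650–400 hPa: Δp = 250 hPa = 25000 Pa, q̄ = 0.0027 kg/kg → 0.0027 × 25000 / 9.8 = 6.89 mm
PW = 32.88 + 6.89 = 39.77 ≈ 39.8 mm.
Rainfall = ε × PW = 0.54 × 39.8 = 21.5 mm.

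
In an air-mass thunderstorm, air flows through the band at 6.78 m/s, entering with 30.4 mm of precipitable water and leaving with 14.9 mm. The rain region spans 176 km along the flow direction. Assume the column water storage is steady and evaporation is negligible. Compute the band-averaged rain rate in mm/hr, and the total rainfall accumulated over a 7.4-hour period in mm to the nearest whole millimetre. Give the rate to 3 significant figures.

R ≈ 2.15 mm/hr; total ≈ 16 mm

Column moisture flux per unit crosswind length is F = V × PW.
Inflow: F_in = 6.78 × 30.4 = 206.112 mm·m/s
Outflow: F_out = 6.78 × 14.9 = 101.022 mm·m/s
Steady-state rate R = (F_in − F_out)/L = (206.112 − 101.022) / 176000 m = 5.971e-04 mm/s.
R = 5.971e-04 × 3600 = 2.15 mm/hr.
Over 7.4 h: total = 2.15 × 7.4 = 15.91 ≈ 16 mm.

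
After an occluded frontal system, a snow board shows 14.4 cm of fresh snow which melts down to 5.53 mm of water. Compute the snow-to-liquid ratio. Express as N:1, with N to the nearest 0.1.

ratio ≈ 26.0

Ratio = snow depth / SWE = 144 mm / 5.53 mm = 26.0, i.e. 26.0:1.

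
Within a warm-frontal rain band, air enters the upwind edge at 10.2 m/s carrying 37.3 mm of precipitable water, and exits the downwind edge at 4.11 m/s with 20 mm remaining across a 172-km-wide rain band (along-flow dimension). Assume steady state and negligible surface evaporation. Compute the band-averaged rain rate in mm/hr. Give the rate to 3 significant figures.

R ≈ 6.24 mm/hr

Column moisture flux per unit crosswind length is F = V × PW.
Inflow: F_in = 10.2 × 37.3 = 380.46 mm·m/s
Outflow: F_out = 4.11 × 20 = 82.2 mm·m/s
Steady-state rate R = (F_in − F_out)/L = (380.46 − 82.2) / 172000 m = 1.734e-03 mm/s.
R = 1.734e-03 × 3600 = 6.24 mm/hr.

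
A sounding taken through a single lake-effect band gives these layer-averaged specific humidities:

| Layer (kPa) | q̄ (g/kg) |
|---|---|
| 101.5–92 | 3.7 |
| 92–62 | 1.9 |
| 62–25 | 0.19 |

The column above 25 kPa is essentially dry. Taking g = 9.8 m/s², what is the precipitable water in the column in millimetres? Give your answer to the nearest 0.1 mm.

Precipitable water is the column-integrated vapour mass per unit area: PW = (1/g) Σ q̄ Δp, with q in kg/kg and Δp in Pa (1 kg/m² of water = 1 mm).
Layer 101.5–92 kPa: Δp = 95 hPa = 9500 Pa, q̄ = 0.0037 kg/kg → 0.0037 × 9500 / 9.8 = 3.59 mm
Layer 92–62 kPa: Δp = 300 hPa = 30000 Pa, q̄ = 0.0019 kg/kg → 0.0019 × 30000 / 9.8 = 5.82 mm
Layer 62–25 kPa: Δp = 370 hPa = 37000 Pa, q̄ = 0.00019 kg/kg → 0.00019 × 37000 / 9.8 = 0.72 mm
PW = 3.59 + 5.82 + 0.72 = 10.13 ≈ 10.1 mm.

PW ≈ 10.1 mm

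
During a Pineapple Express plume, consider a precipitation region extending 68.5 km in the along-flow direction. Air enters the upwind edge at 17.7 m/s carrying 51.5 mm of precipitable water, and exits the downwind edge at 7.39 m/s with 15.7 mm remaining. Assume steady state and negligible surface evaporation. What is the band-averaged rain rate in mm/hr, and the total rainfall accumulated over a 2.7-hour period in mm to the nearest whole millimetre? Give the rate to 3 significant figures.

R ≈ 41.8 mm/hr; total ≈ 113 mm

Column moisture flux per unit crosswind length is F = V × PW.
Inflow: F_in = 17.7 × 51.5 = 911.55 mm·m/s
Outflow: F_out = 7.39 × 15.7 = 116.023 mm·m/s
Steady-state rate R = (F_in − F_out)/L = (911.55 − 116.023) / 68500 m = 1.161e-02 mm/s.
R = 1.161e-02 × 3600 = 41.8 mm/hr.
Over 2.7 h: total = 41.8 × 2.7 = 112.86 ≈ 113 mm.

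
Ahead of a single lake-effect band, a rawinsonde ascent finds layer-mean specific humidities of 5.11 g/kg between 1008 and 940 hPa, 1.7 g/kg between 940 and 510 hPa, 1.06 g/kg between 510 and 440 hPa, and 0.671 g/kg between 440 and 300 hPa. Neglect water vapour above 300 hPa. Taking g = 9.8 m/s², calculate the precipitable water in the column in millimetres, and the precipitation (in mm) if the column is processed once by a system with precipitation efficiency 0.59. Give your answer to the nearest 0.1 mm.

Precipitable water is the column-integrated vapour mass per unit area: PW = (1/g) Σ q̄ Δp, with q in kg/kg and Δp in Pa (1 kg/m² of water = 1 mm).
Layer 1008–940 hPa: Δp = 68 hPa = 6800 Pa, q̄ = 0.00511 kg/kg → 0.00511 × 6800 / 9.8 = 3.55 mm
Layer 940–510 hPa: Δp = 430 hPa = 43000 Pa, q̄ = 0.0017 kg/kg → 0.0017 × 43000 / 9.8 = 7.46 mm
Layer 510–440 hPa: Δp = 70 hPa = 7000 Pa, q̄ = 0.00106 kg/kg → 0.00106 × 7000 / 9.8 = 0.76 mm
Layer 440–300 hPa: Δp = 140 hPa = 14000 Pa, q̄ = 0.000671 kg/kg → 0.000671 × 14000 / 9.8 = 0.96 mm
PW = 3.55 + 7.46 + 0.76 + 0.96 = 12.73 ≈ 12.7 mm.
Precipitation = ε × PW = 0.59 × 12.7 = 7.5 mm.

PW ≈ 12.7 mm; precipitation ≈ 7.5 mm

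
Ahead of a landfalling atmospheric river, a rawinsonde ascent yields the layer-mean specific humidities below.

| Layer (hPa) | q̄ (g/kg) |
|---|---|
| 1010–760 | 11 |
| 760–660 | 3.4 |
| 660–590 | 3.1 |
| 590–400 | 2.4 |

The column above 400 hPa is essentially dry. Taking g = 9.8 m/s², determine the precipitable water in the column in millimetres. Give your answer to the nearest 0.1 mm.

Precipitable water is the column-integrated vapour mass per unit area: PW = (1/g) Σ q̄ Δp, with q in kg/kg and Δp in Pa (1 kg/m² of water = 1 mm).
Layer 1010–760 hPa: Δp = 250 hPa = 25000 Pa, q̄ = 0.011 kg/kg → 0.011 × 25000 / 9.8 = 28.06 mm
Layer 760–660 hPa: Δp = 100 hPa = 10000 Pa, q̄ = 0.0034 kg/kg → 0.0034 × 10000 / 9.8 = 3.47 mm
Layer 660–590 hPa: Δp = 70 hPa = 7000 Pa, q̄ = 0.0031 kg/kg → 0.0031 × 7000 / 9.8 = 2.21 mm
Layer 590–400 hPa: Δp = 190 hPa = 19000 Pa, q̄ = 0.0024 kg/kg → 0.0024 × 19000 / 9.8 = 4.65 mm
PW = 28.06 + 3.47 + 2.21 + 4.65 = 38.39 ≈ 38.4 mm.

PW ≈ 38.4 mm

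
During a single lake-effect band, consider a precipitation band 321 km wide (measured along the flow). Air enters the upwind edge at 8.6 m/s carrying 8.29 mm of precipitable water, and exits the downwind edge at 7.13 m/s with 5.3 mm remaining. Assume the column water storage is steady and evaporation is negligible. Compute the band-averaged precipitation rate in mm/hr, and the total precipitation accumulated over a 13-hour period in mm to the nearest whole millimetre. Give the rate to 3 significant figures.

R ≈ 0.376 mm/hr; total ≈ 5 mm

Column moisture flux per unit crosswind length is F = V × PW.
Inflow: F_in = 8.6 × 8.29 = 71.294 mm·m/s
Outflow: F_out = 7.13 × 5.3 = 37.789 mm·m/s
Steady-state rate R = (F_in − F_out)/L = (71.294 − 37.789) / 321000 m = 1.044e-04 mm/s.
R = 1.044e-04 × 3600 = 0.376 mm/hr.
Over 13 h: total = 0.376 × 13 = 4.888 ≈ 5 mm.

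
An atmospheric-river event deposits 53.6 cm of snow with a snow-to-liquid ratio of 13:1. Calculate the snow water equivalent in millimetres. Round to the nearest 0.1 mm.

SWE ≈ 41.2 mm

SWE = snow depth / ratio = 53.6 cm / 13 = 4.123 cm = 41.2 mm.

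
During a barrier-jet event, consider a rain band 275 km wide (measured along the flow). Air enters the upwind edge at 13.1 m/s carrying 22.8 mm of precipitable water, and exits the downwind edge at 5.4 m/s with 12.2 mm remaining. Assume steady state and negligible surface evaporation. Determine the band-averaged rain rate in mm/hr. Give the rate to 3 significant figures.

R ≈ 3.05 mm/hr

Column moisture flux per unit crosswind length is F = V × PW.
Inflow: F_in = 13.1 × 22.8 = 298.68 mm·m/s
Outflow: F_out = 5.4 × 12.2 = 65.88 mm·m/s
Steady-state rate R = (F_in − F_out)/L = (298.68 − 65.88) / 275000 m = 8.465e-04 mm/s.
R = 8.465e-04 × 3600 = 3.05 mm/hr.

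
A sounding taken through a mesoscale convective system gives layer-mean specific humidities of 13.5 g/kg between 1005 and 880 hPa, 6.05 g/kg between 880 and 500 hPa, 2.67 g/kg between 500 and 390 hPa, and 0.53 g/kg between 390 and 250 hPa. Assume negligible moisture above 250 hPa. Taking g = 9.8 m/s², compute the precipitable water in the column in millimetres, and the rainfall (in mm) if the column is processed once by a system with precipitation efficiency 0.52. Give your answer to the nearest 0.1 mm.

Precipitable water is the column-integrated vapour mass per unit area: PW = (1/g) Σ q̄ Δp, with q in kg/kg and Δp in Pa (1 kg/m² of water = 1 mm).
Layer 1005–880 hPa: Δp = 125 hPa = 12500 Pa, q̄ = 0.0135 kg/kg → 0.0135 × 12500 / 9.8 = 17.22 mm
Layer 880–500 hPa: Δp = 380 hPa = 38000 Pa, q̄ = 0.00605 kg/kg → 0.00605 × 38000 / 9.8 = 23.46 mm
Layer 500–390 hPa: Δp = 110 hPa = 11000 Pa, q̄ = 0.00267 kg/kg → 0.00267 × 11000 / 9.8 = 3.00 mm
Layer 390–250 hPa: Δp = 140 hPa = 14000 Pa, q̄ = 0.00053 kg/kg → 0.00053 × 14000 / 9.8 = 0.76 mm
PW = 17.22 + 23.46 + 3.00 + 0.76 = 44.44 ≈ 44.4 mm.
Rainfall = ε × PW = 0.52 × 44.4 = 23.1 mm.

PW ≈ 44.4 mm; rainfall ≈ 23.1 mm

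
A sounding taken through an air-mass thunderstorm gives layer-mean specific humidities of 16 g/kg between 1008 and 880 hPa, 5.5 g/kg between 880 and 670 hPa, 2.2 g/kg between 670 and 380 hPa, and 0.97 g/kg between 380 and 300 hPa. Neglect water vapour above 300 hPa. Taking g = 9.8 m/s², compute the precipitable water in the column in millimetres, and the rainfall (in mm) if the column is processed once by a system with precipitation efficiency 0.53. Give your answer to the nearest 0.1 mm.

PW ≈ 40.0 mm; rainfall ≈ 21.2 mm

Precipitable water is the column-integrated vapour mass per unit area: PW = (1/g) Σ q̄ Δp, with q in kg/kg and Δp in Pa (1 kg/m² of water = 1 mm).
Layer 1008–880 hPa: Δp = 128 hPa = 12800 Pa, q̄ = 0.016 kg/kg → 0.016 × 12800 / 9.8 = 20.90 mm
Layer 880–670 hPa: Δp = 210 hPa = 21000 Pa, q̄ = 0.0055 kg/kg → 0.0055 × 21000 / 9.8 = 11.79 mm
Layer 670–380 hPa: Δp = 290 hPa = 29000 Pa, q̄ = 0.0022 kg/kg → 0.0022 × 29000 / 9.8 = 6.51 mm
Layer 380–300 hPa: Δp = 80 hPa = 8000 Pa, q̄ = 0.00097 kg/kg → 0.00097 × 8000 / 9.8 = 0.79 mm
PW = 20.90 + 11.79 + 6.51 + 0.79 = 39.99 ≈ 40.0 mm.
Rainfall = ε × PW = 0.53 × 40.0 = 21.2 mm.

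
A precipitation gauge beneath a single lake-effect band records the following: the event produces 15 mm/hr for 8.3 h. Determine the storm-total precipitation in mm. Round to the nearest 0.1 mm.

Total = Σ Rᵢ Δtᵢ = 15 × 8.3
      = 124.5 = 124.5 mm.

total ≈ 124.5 mm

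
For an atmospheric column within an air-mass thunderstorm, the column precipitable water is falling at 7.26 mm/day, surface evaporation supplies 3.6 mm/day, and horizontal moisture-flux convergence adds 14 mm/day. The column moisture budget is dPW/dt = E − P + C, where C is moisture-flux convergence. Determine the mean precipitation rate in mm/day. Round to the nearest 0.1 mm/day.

P ≈ 24.9 mm/day

dPW/dt = -7.26 mm/day.
P = E + C − dPW/dt = 3.6 + (14) − (-7.26) = 24.9 mm/day.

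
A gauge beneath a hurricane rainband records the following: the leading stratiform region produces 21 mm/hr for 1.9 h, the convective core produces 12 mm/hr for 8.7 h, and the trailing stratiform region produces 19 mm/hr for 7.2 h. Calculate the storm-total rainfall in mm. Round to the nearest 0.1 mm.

Total = Σ Rᵢ Δtᵢ = 21 × 1.9 + 12 × 8.7 + 19 × 7.2
      = 39.9 + 104.4 + 136.8 = 281.1 mm.

total ≈ 281.1 mm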